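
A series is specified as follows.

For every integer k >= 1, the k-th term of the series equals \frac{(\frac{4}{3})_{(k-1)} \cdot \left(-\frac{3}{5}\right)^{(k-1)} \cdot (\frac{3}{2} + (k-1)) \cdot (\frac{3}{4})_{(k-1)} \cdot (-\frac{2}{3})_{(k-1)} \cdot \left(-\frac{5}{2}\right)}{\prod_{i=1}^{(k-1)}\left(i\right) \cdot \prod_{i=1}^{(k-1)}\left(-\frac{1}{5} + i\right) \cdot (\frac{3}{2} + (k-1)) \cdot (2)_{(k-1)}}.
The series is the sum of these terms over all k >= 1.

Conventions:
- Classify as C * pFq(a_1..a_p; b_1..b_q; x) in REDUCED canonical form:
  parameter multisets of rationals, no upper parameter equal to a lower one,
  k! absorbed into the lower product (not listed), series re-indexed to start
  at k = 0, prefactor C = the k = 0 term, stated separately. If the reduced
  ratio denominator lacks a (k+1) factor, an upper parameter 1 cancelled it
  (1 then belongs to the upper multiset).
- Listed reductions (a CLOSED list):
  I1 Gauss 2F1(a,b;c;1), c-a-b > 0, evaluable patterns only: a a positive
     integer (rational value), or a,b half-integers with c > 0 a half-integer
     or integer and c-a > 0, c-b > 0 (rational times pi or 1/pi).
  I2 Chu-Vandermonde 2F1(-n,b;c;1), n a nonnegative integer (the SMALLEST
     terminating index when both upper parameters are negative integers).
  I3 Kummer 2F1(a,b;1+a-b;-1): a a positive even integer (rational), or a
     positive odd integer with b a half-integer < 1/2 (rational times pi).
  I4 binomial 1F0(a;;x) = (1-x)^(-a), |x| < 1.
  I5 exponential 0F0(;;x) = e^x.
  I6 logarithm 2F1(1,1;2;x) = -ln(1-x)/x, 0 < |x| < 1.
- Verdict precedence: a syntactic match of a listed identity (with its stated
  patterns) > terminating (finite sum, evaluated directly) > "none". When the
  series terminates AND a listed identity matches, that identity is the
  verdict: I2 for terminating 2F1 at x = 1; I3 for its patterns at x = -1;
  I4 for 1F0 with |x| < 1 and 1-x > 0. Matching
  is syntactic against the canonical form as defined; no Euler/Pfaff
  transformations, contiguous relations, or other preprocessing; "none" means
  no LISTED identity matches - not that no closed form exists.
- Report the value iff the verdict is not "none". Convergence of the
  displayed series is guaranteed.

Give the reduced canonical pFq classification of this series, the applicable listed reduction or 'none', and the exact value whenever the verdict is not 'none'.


Reduced: x = -\frac{3}{5}, 3F2, upper = {-\frac{2}{3}, \frac{3}{4}, \frac{4}{3}}, lower = {\frac{4}{5}, 2}, C = -\frac{5}{2}. Verdict: none - at argument -\frac{3}{5} the multisets {-\frac{2}{3}, \frac{3}{4}, \frac{4}{3}} ; {\frac{4}{5}, 2} match no listed identity.

The tell: with t_0 = -\frac{5}{2}, the product of the first k integers (prefactor -5/2) is k!.
Consecutive-term ratio: r(k) = -\frac{3}{5} * (k-\frac{2}{3}) (k+\frac{3}{4}) (k+\frac{4}{3}) / [(k+\frac{4}{5}) (k+2) (k+1)] - rational; roots negated = parameters, x = -\frac{3}{5}, C = -\frac{5}{2}.


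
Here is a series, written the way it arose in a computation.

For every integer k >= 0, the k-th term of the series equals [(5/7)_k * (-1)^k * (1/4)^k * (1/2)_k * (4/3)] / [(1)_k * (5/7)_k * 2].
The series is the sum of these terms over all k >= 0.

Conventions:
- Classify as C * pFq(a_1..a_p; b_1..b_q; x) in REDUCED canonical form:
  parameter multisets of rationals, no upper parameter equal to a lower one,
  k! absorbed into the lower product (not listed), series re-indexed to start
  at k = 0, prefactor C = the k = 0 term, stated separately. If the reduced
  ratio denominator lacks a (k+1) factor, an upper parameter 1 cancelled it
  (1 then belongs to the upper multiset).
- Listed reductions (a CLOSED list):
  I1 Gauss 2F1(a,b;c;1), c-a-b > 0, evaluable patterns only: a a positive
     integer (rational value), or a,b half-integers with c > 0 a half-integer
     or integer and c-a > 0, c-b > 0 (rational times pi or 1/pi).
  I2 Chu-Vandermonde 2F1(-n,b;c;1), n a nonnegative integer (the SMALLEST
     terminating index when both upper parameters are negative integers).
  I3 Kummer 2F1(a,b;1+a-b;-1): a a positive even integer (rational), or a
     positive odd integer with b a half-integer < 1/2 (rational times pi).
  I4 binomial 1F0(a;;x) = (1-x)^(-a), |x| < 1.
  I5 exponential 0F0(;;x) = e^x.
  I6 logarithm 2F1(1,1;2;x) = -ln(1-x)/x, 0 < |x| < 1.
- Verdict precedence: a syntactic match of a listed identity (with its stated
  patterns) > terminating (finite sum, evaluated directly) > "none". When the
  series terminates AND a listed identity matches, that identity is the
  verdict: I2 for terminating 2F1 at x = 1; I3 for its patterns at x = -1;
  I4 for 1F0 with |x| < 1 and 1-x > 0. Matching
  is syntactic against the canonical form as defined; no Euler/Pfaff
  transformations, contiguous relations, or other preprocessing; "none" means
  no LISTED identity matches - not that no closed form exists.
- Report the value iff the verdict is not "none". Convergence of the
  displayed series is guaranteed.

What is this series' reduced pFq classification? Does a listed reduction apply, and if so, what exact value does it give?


Prefactor 2/3, argument -1/4: 1F0 with upper {1/2} over lower {-}. Verdict: the I4 binomial reduction fires (the 1F0 binomial series: exponent -1/2, x = -1/4). Value: (2/3) * (5/4)^(-1/2).

Key observation: t_0 being 2/3, the (-1)^k factor (C = 2/3, x = -1/4) folds into the argument's sign.
Adjacent-term ratio: r(k) = (-1/4) * (k+1/2) / [(k+1)] - rational in k. x = (-1/4); t_0 = 2/3; negate the roots.


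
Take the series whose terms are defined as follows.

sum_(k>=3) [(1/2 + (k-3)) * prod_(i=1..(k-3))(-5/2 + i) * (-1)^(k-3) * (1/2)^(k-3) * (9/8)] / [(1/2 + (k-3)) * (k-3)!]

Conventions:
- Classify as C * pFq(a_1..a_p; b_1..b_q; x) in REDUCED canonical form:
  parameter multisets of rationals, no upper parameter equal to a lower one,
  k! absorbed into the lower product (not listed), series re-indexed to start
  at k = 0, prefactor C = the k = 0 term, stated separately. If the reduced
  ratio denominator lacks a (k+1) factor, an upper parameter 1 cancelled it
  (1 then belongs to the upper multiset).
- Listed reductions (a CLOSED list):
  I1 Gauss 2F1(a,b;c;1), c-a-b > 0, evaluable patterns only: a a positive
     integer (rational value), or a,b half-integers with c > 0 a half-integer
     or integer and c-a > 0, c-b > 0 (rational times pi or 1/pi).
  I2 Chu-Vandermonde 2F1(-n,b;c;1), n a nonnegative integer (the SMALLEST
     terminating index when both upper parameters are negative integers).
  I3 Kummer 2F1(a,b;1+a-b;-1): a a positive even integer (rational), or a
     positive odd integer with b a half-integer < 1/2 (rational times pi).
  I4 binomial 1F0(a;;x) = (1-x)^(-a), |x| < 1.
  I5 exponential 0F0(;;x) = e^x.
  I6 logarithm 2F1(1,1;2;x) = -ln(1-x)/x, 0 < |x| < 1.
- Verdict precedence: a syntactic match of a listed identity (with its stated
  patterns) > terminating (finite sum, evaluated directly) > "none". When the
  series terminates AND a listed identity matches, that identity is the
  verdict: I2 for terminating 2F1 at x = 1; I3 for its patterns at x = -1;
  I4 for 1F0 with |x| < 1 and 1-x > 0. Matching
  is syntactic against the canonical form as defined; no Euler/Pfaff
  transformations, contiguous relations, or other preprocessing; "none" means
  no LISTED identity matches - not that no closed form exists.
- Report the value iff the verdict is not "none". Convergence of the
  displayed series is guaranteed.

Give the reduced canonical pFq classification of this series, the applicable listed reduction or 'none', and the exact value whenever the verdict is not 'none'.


Canonical form: C = 9/8 times 1F0 with upper {-3/2}, lower {-}, x = -1/2. Verdict (x = -1/2): the I4 binomial reduction applies (the 1F0 binomial series: exponent 3/2, x = -1/2). Value: (9/8) * (3/2)^(3/2).

First insight: t_0 = 9/8 here, and the (-1)^k factor (C = 9/8, x = -1/2) folds into the argument's sign.
Consecutive-term ratio: r(k) = (-1/2) * (k-3/2) / [(k+1)] ; factor over Q: parameters, x = (-1/2), and C = 9/8.


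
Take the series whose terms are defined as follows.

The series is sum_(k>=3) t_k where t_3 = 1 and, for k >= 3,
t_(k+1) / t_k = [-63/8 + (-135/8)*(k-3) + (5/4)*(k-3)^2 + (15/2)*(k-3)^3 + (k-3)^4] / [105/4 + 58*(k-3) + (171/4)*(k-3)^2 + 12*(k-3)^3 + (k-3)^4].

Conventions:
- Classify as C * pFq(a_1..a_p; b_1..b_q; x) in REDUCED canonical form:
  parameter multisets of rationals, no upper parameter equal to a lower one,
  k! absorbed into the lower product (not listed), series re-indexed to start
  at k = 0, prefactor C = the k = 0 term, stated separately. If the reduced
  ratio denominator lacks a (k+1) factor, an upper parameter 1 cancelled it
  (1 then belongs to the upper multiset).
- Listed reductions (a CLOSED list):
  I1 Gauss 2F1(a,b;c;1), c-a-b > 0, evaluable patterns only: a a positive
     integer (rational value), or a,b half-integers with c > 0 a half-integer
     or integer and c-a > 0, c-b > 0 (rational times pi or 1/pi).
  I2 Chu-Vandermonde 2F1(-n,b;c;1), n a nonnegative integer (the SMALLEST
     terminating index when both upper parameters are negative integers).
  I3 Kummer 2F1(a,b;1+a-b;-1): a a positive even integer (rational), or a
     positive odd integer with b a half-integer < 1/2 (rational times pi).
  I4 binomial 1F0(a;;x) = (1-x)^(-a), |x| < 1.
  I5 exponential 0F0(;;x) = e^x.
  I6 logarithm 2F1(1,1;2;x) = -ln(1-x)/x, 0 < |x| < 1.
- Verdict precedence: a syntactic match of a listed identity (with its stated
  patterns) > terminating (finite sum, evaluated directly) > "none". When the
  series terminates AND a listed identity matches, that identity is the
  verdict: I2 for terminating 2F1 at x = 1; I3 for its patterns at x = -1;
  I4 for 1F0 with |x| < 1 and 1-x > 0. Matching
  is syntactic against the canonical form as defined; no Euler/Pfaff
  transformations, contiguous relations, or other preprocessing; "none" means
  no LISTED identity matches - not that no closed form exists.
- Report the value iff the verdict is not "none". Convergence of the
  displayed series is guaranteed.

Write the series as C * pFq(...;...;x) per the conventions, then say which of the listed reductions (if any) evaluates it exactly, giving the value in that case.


Classification (C = 1): 2F1 with upper {-3/2, 1/2}, lower {5/2}, argument x = 1. Verdict: Gauss (I1, half-integer pattern) fires (x = 1; upper {-3/2, 1/2} half-integers, c = 5/2 in the evaluable pattern). Exact value: (15/64) * pi.

Key step: from the first term 1: factor the ratio over Q (prefactor 1): negated roots = parameters.
Consecutive-term ratio: r(k) = 1 * (k-3/2) (k+1/2) / [(k+5/2) (k+1)] - rational in k, leading ratio 1; with t_0 = 1, classification follows.


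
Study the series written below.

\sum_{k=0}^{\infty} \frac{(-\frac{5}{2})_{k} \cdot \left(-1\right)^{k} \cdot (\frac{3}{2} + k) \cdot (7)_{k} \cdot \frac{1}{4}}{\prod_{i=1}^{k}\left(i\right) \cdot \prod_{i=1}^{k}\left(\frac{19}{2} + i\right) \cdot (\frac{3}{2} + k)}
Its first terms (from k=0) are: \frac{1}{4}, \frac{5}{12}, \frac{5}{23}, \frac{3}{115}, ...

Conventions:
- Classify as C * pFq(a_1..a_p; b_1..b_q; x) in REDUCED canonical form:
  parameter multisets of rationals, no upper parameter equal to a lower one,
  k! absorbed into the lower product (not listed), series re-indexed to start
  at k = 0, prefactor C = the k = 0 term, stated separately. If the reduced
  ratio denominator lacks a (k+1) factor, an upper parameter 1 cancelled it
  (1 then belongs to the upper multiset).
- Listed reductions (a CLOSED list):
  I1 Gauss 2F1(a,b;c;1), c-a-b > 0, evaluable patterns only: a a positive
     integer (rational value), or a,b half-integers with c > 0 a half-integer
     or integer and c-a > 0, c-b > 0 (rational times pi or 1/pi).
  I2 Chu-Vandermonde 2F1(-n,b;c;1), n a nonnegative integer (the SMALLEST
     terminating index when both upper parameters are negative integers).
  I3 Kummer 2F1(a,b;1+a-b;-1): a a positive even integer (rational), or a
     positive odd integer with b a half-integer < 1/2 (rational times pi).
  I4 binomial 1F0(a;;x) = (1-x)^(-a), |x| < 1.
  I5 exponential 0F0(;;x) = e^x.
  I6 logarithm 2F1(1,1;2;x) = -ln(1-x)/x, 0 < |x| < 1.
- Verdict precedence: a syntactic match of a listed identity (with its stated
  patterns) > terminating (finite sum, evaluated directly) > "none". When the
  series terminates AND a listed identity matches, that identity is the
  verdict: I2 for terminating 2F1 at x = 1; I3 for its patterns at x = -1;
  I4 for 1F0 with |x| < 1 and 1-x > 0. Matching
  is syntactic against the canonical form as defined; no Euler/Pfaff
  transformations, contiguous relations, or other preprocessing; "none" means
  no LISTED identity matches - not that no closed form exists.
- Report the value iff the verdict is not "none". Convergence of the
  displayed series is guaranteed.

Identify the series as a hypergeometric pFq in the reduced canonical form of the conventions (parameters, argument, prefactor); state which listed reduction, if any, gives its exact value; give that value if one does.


Structural cue: from the first term \frac{1}{4}: the factor k + 3/2 cancels (top and bottom), leaving C = 1/4, x = -1.
Term ratio: r(k) = -1 * (k-\frac{5}{2}) (k+7) / [(k+\frac{21}{2}) (k+1)] - rational in k, leading ratio -1; with t_0 = \frac{1}{4}, classification follows.

Prefactor \frac{1}{4}, argument -1: 2F1 with upper {-\frac{5}{2}, 7} over lower {\frac{21}{2}}. Verdict: the Kummer evaluation I3 applies (x = -1; c = \frac{21}{2} equals 1+a-b for upper {-\frac{5}{2}, 7}: listed pattern). Value: \frac{4849845}{16777216} \cdot \pi.


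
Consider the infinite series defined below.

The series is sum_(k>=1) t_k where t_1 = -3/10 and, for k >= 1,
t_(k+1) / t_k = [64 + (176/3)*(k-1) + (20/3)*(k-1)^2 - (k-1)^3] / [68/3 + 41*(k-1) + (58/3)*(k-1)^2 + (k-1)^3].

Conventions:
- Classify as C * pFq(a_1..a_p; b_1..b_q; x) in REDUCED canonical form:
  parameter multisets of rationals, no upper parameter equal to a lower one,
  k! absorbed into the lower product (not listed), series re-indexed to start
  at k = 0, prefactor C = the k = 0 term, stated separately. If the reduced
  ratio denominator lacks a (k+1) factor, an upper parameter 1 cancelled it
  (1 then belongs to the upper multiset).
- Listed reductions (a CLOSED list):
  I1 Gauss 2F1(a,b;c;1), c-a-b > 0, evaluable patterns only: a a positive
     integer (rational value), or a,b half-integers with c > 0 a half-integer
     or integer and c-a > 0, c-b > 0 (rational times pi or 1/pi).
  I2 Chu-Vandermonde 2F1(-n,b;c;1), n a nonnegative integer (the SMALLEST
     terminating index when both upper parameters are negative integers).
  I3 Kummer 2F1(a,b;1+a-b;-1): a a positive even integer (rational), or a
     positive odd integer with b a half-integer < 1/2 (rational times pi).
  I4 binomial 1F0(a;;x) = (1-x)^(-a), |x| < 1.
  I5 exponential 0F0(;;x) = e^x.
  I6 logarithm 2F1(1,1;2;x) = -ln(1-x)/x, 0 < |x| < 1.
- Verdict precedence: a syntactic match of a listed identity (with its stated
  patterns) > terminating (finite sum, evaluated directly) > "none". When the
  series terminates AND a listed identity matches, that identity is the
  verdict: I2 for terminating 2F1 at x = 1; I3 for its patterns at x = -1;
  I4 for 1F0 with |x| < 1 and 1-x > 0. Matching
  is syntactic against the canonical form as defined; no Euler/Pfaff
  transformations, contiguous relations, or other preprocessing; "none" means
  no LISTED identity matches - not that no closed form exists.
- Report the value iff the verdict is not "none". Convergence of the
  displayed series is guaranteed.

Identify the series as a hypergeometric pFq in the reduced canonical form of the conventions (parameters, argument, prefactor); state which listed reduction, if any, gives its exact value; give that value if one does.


Structural cue: x = (-1) and the expanded ratio factors over Q; prefactor -3/10, roots give parameters.
Consecutive-term ratio: r(k) = (-1) * (k-12) (k+4) / [(k+17) (k+1)] - rational in k, leading ratio (-1); with t_0 = -3/10, classification follows.

x = -1 here; the reduced form reads 2F1, upper {-12, 4}, lower {17}, C = -3/10. Verdict at x = -1: the Kummer evaluation I3 matches (x = -1; c = 17 equals 1+a-b for upper {-12, 4}: listed pattern). Its exact value is -6.


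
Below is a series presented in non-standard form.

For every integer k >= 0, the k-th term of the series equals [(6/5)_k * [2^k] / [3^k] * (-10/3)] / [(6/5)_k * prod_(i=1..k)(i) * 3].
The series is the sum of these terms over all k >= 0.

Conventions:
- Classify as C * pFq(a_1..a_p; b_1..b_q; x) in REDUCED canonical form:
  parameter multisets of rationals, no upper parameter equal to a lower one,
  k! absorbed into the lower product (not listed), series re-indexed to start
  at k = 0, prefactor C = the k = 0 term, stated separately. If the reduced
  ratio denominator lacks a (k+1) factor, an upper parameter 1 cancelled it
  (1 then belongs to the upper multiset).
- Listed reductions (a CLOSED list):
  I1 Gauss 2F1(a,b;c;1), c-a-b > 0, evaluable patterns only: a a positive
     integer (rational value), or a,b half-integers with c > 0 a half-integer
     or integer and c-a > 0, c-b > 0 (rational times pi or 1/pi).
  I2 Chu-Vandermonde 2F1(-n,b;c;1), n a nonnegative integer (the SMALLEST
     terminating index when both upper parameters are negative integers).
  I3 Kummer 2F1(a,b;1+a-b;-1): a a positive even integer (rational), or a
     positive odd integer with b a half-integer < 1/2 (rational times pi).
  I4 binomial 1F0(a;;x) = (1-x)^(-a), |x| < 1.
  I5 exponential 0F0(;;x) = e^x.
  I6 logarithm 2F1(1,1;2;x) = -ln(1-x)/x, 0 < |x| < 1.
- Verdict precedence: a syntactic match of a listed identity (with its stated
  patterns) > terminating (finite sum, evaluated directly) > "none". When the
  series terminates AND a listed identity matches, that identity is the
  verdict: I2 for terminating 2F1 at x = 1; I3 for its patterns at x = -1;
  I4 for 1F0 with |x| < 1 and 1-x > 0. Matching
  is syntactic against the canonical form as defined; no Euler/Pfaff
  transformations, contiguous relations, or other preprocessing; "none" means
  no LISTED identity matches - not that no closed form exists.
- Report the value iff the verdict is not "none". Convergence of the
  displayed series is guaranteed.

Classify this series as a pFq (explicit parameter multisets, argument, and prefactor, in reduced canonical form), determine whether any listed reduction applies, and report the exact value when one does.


At argument 2/3: a 0F0 with upper {-}, lower {-}, scaled by C = -10/9. Verdict: exponential (I5) matches (the 0F0 exponential series at x = 2/3). Exact value: (-10/9) * e^(2/3).

Key step: with t_0 = -10/9, the product of the first k integers (C = -10/9) is k!.
Ratio: r(k) = (2/3) * 1 / [(k+1)] - rational; roots negated = parameters, x = (2/3), C = -10/9.


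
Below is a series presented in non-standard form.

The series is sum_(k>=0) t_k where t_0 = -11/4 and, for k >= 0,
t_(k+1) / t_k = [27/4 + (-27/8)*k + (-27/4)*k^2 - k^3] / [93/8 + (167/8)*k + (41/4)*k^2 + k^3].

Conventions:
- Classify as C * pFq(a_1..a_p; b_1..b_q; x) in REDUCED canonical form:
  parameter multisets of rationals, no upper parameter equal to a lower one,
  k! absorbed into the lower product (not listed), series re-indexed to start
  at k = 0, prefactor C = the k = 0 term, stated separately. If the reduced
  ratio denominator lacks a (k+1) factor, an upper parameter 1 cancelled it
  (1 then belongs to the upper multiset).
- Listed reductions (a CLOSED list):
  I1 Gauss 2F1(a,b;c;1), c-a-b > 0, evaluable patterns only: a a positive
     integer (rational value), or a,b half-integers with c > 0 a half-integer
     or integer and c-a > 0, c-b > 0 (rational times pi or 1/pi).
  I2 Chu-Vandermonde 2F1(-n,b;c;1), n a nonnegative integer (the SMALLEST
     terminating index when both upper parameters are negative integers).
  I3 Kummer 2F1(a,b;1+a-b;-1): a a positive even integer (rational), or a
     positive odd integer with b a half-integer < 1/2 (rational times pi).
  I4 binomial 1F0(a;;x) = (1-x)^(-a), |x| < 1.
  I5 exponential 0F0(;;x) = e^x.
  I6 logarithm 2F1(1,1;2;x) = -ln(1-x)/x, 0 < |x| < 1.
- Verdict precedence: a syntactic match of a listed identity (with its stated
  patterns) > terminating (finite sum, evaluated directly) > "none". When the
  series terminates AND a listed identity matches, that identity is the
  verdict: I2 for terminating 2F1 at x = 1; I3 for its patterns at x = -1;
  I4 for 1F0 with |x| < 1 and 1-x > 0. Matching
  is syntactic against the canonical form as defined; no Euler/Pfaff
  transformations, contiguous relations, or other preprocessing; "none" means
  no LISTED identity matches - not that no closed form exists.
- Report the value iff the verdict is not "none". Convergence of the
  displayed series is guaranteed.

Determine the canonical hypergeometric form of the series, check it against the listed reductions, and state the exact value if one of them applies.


Reduced: x = -1, 2F1, upper = {-3/4, 6}, lower = {31/4}, C = -11/4. Verdict (x = -1): the Kummer evaluation I3 applies (x = -1; c = 31/4 equals 1+a-b for upper {-3/4, 6}: listed pattern). Its exact value is -43263/10240.

First insight: from the first term -11/4: the ratio is unreduced: k + 3/2 divides both sides (C = -11/4).
Ratio: r(k) = (-1) * (k-3/4) (k+6) / [(k+31/4) (k+1)] - rational; roots negated = parameters, x = (-1), C = -11/4.


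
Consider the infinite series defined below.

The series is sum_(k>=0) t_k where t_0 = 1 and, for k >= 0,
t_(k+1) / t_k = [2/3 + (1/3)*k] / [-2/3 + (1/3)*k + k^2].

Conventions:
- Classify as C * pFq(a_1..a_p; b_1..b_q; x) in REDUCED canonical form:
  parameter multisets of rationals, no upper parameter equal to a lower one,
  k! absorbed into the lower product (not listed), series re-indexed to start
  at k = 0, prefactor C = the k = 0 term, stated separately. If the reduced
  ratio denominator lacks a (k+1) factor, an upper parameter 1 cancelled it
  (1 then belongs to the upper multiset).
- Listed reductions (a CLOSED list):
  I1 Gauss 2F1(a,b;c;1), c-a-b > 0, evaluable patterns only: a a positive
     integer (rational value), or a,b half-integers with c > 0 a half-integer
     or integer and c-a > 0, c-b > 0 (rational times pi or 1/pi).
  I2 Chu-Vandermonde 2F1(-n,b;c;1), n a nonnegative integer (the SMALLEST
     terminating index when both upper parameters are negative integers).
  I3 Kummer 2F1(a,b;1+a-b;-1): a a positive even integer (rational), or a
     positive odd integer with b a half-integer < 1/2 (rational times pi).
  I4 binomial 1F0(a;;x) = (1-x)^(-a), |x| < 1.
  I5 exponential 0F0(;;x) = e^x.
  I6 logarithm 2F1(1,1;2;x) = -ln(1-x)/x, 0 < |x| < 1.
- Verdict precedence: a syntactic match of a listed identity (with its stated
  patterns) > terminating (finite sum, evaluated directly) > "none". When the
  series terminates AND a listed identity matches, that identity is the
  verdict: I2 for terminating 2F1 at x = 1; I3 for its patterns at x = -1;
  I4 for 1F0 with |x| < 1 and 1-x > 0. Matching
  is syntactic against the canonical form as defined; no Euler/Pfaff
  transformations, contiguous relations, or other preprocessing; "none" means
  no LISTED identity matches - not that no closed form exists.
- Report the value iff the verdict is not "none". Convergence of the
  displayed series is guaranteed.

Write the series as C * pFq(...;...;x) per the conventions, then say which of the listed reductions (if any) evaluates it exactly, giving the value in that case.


Reduced: x = 1/3, 1F1, upper = {2}, lower = {-2/3}, C = 1. Verdict: none - this 1F1 at x = 1/3 matches no listed pattern, and upper {2} holds no stopper.

The tell: t_0 = 1 here, and roots of the ratio polynomials (C = 1) are the negated parameters.
Ratio: r(k) = (1/3) * (k+2) / [(k-2/3) (k+1)] - rational in k, leading ratio (1/3); with t_0 = 1, classification follows.


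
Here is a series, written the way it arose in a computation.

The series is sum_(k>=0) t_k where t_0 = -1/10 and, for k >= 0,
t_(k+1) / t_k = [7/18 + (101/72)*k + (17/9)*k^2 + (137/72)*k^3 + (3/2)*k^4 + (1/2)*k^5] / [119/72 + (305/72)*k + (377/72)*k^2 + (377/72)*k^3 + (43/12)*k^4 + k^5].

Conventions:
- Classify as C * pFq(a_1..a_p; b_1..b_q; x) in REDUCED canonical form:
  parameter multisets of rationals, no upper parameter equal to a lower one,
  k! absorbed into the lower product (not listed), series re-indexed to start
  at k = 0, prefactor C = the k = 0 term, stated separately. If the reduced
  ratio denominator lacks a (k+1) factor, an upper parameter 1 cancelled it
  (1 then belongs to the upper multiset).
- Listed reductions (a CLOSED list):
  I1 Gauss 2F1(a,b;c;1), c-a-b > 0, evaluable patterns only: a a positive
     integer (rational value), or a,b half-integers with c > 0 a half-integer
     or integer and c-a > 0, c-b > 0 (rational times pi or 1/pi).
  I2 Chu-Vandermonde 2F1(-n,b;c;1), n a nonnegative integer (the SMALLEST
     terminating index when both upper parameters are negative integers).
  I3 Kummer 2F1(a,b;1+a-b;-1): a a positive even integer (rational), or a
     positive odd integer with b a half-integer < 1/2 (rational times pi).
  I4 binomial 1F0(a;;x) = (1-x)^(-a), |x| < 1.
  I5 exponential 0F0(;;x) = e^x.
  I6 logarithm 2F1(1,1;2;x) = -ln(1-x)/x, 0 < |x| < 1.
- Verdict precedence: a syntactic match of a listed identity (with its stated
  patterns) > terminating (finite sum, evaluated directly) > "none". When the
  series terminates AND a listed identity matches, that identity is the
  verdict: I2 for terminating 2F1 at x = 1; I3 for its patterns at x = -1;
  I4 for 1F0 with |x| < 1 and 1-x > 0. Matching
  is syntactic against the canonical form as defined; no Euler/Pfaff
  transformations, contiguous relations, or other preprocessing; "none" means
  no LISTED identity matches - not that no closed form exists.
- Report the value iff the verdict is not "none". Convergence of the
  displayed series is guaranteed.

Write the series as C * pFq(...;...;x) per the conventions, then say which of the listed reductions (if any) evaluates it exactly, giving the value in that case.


The series (x = 1/2) is 2F1: upper {1/2, 4/3}, lower {17/12}, prefactor -1/10. Verdict: none. Every listed pattern misses the 2F1 form at 1/2, upper {1/2, 4/3}.

The tell: t_0 = -1/10 here, and cancel k^2 + 1 from the displayed ratio first; then prefactor -1/10.
Adjacent-term ratio: r(k) = (1/2) * (k+1/2) (k+4/3) / [(k+17/12) (k+1)] - rational in k. x = (1/2); t_0 = -1/10; negate the roots.


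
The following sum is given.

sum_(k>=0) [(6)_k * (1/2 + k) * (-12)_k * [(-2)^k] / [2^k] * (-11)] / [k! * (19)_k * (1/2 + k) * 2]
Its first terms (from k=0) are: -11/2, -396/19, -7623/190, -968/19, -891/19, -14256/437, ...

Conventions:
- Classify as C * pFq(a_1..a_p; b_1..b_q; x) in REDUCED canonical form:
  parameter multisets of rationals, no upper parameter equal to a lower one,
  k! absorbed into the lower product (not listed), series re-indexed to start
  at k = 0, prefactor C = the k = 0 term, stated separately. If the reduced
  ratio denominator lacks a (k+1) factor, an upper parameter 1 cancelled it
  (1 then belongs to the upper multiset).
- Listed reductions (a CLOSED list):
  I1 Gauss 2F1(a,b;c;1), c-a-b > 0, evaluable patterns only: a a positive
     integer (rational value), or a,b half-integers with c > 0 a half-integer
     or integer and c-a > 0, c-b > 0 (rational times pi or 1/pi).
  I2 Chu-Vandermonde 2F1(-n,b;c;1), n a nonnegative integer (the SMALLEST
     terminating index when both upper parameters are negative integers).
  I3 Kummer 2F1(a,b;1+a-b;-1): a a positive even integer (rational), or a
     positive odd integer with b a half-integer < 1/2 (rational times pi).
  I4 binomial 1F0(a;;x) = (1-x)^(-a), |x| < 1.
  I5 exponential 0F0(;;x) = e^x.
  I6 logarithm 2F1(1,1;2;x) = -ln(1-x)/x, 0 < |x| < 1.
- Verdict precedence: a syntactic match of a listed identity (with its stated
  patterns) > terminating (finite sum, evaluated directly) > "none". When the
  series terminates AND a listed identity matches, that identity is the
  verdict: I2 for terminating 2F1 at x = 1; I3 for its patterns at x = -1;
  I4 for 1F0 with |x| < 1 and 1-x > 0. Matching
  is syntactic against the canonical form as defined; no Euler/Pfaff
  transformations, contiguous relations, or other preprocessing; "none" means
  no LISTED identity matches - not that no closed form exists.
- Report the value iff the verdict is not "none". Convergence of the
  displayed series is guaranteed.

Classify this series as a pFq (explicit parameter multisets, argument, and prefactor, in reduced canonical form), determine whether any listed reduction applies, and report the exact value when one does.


Reduced: x = -1, 2F1, upper = {-12, 6}, lower = {19}, C = -11/2. Verdict: Kummer (I3) matches (x = -1; c = 19 equals 1+a-b for upper {-12, 6}: listed pattern). Sum: -1122/5.

First insight: t_0 = -11/2 here, and the two k-th powers (C = -11/2, x = -1) combine into one argument.
Adjacent-term ratio: r(k) = (-1) * (k-12) (k+6) / [(k+19) (k+1)] - rational; roots negated = parameters, x = (-1), C = -11/2.


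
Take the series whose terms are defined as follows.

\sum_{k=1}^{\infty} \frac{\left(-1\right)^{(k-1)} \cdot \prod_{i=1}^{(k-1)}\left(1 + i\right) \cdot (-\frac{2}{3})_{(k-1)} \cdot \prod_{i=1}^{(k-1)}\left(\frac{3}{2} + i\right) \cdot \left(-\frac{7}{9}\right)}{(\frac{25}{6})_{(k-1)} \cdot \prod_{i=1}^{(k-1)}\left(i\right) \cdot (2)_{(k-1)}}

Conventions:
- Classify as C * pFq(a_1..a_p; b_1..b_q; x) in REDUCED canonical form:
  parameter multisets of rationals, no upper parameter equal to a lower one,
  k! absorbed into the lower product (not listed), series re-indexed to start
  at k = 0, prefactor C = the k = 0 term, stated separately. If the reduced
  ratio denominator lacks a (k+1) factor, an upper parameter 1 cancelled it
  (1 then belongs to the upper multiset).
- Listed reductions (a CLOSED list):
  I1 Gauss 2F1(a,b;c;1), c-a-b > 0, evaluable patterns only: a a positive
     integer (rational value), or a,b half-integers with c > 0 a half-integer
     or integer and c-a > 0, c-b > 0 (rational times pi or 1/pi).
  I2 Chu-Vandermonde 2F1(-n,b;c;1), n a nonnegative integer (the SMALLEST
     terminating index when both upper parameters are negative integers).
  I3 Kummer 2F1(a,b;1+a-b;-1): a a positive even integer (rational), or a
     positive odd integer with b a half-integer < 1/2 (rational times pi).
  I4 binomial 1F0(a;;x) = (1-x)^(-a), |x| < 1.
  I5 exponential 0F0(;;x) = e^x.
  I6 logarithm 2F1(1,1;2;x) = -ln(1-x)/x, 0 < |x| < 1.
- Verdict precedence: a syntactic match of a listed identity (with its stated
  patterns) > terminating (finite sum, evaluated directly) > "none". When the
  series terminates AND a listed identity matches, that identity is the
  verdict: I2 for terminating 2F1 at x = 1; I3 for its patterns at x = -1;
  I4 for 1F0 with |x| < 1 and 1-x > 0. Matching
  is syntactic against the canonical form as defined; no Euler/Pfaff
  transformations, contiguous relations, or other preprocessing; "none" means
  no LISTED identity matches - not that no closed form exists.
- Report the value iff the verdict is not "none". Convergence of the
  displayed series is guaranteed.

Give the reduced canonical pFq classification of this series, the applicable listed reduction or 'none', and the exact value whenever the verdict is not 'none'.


Key observation: from the first term -\frac{7}{9}: the running product (prefactor -7/9) telescopes to a rising factorial.
Term ratio: r(k) = -1 * (k-\frac{2}{3}) (k+\frac{5}{2}) / [(k+\frac{25}{6}) (k+1)] ; factor over Q: parameters, x = -1, and C = -\frac{7}{9}.

At argument -1: a 2F1 with upper {-\frac{2}{3}, \frac{5}{2}}, lower {\frac{25}{6}}, scaled by C = -\frac{7}{9}. Verdict: no listed reduction: x = -1 and upper {-\frac{2}{3}, \frac{5}{2}} fail every I1-I6 pattern.


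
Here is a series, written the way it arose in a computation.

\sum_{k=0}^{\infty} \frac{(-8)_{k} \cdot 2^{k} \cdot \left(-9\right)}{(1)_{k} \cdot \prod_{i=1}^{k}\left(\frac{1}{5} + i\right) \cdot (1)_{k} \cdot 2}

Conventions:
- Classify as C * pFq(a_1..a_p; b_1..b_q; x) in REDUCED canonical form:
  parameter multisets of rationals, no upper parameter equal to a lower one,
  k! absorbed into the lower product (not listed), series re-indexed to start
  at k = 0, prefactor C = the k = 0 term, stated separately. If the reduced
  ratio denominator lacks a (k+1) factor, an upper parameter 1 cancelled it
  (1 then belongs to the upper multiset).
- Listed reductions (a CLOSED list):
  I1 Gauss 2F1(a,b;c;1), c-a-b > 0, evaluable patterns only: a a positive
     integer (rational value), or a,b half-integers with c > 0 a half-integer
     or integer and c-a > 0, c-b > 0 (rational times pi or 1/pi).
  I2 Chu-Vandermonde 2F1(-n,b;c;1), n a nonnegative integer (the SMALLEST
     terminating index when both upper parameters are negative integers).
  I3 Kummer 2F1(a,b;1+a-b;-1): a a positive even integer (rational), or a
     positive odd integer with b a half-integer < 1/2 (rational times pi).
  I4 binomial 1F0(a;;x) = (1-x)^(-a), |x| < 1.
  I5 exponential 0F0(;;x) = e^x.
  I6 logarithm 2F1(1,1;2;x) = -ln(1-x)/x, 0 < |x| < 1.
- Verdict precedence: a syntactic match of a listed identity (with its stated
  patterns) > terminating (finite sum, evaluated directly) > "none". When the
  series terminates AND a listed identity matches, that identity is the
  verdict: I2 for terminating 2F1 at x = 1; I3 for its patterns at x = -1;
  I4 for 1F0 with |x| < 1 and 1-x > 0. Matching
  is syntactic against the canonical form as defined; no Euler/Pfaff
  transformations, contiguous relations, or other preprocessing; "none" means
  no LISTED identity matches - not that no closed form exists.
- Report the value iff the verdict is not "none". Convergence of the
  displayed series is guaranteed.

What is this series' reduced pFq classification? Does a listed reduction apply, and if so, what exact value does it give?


Canonical form: C = -\frac{9}{2} times 1F2 with upper {-8}, lower {1, \frac{6}{5}}, x = 2. Verdict: terminating at k = 8: the factor (-8)_k kills every later term; summing the 9 survivors is exact. Value: -\frac{1061099659069}{184672680192}.

Key step: x = 2 and (1)_k (prefactor -9/2) is k! itself.
Adjacent-term ratio: r(k) = 2 * (k-8) / [(k+1) (k+\frac{6}{5}) (k+1)] - rational; roots negated = parameters, x = 2, C = -\frac{9}{2}.


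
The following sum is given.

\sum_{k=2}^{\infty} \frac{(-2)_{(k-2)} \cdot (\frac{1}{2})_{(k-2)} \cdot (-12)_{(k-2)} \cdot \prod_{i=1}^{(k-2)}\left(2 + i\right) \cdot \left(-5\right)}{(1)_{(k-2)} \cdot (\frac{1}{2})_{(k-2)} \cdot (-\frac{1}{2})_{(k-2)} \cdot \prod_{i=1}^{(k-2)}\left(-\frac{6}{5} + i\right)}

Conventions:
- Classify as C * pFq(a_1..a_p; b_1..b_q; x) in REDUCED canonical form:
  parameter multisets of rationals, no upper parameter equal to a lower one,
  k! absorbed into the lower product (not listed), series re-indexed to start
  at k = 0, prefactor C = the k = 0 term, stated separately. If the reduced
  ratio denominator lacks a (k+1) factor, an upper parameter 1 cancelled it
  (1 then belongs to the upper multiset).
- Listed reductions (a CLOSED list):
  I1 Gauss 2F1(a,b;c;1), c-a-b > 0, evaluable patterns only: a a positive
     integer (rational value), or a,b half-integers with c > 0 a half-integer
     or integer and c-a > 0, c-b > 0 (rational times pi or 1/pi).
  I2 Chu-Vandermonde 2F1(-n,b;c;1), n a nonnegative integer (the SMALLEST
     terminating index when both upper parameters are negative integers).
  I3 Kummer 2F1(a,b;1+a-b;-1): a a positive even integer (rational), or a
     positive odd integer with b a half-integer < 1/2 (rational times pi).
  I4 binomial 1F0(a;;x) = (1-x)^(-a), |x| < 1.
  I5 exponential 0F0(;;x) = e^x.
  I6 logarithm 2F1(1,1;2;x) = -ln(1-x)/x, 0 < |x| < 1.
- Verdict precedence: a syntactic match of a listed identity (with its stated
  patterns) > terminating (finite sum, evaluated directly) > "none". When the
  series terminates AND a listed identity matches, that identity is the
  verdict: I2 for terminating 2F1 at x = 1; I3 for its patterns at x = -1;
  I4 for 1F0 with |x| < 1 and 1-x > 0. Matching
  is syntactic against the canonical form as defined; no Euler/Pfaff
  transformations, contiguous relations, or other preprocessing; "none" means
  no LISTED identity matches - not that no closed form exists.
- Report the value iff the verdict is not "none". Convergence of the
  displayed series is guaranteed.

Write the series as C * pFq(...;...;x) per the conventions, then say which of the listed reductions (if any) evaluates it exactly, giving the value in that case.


Canonical form: C = -5 times 3F2 with upper {-12, -2, 3}, lower {-\frac{1}{2}, -\frac{1}{5}}, x = 1. Verdict: terminating - upper parameter -2 makes this a finite sum (last index 2), evaluated exactly. Sum: -201605.

Structural cue: from the first term -5: the running product (C = -5, x = 1) telescopes to a rising factorial.
Ratio: r(k) = 1 * (k-12) (k-2) (k+3) / [(k-\frac{1}{2}) (k-\frac{1}{5}) (k+1)] - poly over poly, x = 1 from leading terms; C = -5 at k = 0.


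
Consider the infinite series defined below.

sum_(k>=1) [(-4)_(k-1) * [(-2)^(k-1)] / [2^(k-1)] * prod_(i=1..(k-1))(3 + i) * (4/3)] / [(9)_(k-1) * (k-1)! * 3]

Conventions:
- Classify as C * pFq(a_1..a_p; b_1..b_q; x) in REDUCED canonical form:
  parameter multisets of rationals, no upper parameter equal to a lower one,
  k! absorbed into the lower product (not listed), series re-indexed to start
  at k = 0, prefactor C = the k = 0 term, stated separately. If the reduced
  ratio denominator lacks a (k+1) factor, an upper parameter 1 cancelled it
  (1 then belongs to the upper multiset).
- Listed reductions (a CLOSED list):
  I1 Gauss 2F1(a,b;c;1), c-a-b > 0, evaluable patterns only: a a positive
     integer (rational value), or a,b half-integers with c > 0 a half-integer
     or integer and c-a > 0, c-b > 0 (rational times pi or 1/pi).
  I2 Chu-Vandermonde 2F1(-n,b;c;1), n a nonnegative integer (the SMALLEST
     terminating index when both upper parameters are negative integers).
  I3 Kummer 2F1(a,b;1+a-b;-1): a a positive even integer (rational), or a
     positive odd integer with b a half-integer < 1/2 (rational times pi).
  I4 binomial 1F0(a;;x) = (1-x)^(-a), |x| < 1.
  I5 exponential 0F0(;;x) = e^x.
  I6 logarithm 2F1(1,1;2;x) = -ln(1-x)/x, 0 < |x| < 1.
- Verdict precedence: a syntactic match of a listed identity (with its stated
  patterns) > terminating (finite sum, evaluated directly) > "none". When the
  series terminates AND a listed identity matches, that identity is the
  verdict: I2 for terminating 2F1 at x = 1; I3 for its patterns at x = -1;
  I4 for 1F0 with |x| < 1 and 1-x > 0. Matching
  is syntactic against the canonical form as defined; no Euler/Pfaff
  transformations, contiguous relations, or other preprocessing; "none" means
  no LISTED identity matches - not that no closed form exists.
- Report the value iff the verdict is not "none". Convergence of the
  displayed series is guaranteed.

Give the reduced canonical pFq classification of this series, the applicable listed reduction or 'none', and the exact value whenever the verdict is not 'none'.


The series (x = -1) is 2F1: upper {-4, 4}, lower {9}, prefactor 4/9. Verdict (x = -1): the Kummer evaluation I3 applies (x = -1; c = 9 equals 1+a-b for upper {-4, 4}: listed pattern). Exact value: 56/27.

Key observation: from the first term 4/9: the two k-th powers (C = 4/9) combine into one argument.
Term ratio: r(k) = (-1) * (k-4) (k+4) / [(k+9) (k+1)] - rational; roots negated = parameters, x = (-1), C = 4/9.


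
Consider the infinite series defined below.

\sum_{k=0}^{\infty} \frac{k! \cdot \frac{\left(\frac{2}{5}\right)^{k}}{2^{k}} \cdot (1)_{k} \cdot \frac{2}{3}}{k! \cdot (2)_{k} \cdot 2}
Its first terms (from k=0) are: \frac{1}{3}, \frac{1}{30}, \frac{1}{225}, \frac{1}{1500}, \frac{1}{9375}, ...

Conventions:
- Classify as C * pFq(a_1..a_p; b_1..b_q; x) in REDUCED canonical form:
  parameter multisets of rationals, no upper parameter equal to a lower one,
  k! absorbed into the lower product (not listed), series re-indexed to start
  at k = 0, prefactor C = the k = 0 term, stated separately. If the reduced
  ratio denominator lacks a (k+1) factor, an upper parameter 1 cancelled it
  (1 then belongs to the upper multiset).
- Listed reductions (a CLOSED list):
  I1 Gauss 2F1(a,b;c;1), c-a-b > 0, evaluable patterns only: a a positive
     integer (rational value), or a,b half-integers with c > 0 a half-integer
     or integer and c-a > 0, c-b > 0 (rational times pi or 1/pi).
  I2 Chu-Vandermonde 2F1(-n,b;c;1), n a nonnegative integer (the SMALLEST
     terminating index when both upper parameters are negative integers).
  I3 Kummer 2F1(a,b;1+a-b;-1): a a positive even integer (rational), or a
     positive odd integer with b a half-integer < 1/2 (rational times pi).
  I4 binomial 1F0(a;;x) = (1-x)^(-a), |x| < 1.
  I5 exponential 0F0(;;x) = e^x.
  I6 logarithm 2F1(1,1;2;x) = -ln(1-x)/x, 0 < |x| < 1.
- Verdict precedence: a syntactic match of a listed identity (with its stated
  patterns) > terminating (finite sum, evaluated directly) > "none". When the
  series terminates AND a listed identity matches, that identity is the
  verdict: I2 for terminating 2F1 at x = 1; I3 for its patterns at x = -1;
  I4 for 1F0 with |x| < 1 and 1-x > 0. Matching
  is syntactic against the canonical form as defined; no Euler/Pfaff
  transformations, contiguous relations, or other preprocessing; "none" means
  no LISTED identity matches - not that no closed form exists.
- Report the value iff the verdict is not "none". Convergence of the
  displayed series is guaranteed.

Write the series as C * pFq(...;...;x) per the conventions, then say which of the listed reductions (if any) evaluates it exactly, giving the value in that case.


Reduced: x = \frac{1}{5}, 2F1, upper = {1, 1}, lower = {2}, C = \frac{1}{3}. Verdict: the I6 logarithm reduction matches (the logarithm: parameters (1,1;2), x = \frac{1}{5}). Hence: \left(-\frac{5}{3}\right) \cdot \ln\left(\frac{4}{5}\right).

Key step: t_0 being \frac{1}{3}, the factorial ratio (prefactor 1/3) (k+a-1)!/(a-1)! is a rising factorial (a)_k.
Term ratio: r(k) = \frac{1}{5} * (k+1) (k+1) / [(k+2) (k+1)] - rational in k. x = \frac{1}{5}; t_0 = \frac{1}{3}; negate the roots.
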